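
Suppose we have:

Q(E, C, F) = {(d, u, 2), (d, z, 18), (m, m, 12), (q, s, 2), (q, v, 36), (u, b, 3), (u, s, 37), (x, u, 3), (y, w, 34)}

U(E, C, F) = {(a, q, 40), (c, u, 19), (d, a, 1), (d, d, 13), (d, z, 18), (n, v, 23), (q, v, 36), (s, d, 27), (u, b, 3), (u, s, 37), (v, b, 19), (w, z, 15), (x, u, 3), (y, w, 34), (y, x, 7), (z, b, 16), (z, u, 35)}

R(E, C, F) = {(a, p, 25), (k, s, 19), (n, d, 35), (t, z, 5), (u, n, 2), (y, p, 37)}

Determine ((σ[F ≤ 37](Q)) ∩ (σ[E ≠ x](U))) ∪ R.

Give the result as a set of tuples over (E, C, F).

{(a, p, 25), (d, z, 18), (k, s, 19), (n, d, 35), (q, v, 36), (t, z, 5), (u, b, 3), (u, n, 2), (u, s, 37), (y, p, 37), (y, w, 34)}

Selection F ≤ 37: {(d, u, 2), (d, z, 18), (m, m, 12), (q, s, 2), (q, v, 36), (u, b, 3), (u, s, 37), (x, u, 3), (y, w, 34)}
Selection E ≠ x: {(a, q, 40), (c, u, 19), (d, a, 1), (d, d, 13), (d, z, 18), (n, v, 23), (q, v, 36), (s, d, 27), (u, b, 3), (u, s, 37), (v, b, 19), (w, z, 15), (y, w, 34), (y, x, 7), (z, b, 16), (z, u, 35)}
Set intersection of the two operands is {(d, z, 18), (q, v, 36), (u, b, 3), (u, s, 37), (y, w, 34)}.
Set union of the two operands is {(a, p, 25), (d, z, 18), (k, s, 19), (n, d, 35), (q, v, 36), (t, z, 5), (u, b, 3), (u, n, 2), (u, s, 37), (y, p, 37), (y, w, 34)}.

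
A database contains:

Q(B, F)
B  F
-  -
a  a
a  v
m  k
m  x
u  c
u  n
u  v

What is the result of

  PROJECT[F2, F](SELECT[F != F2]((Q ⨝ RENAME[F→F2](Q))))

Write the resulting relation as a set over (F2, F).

{(a, v), (c, n), (c, v), (k, x), (n, c), (n, v), (v, a), (v, c), (v, n), (x, k)}

ρ[F→F2]: schema becomes (B, F2); tuples unchanged.
Natural join on B: {(a, a, a), (a, a, v), (a, v, a), (a, v, v), (m, k, k), (m, k, x), (m, x, k), (m, x, x), (u, c, c), (u, c, n), (u, c, v), (u, n, c), (u, n, n), (u, n, v), (u, v, c), (u, v, n), (u, v, v)}
σ[F != F2]: keep tuples satisfying F != F2 → {(a, a, v), (a, v, a), (m, k, x), (m, x, k), (u, c, n), (u, c, v), (u, n, c), (u, n, v), (u, v, c), (u, v, n)}
Projecting to F2, F: {(a, v), (c, n), (c, v), (k, x), (n, c), (n, v), (v, a), (v, c), (v, n), (x, k)}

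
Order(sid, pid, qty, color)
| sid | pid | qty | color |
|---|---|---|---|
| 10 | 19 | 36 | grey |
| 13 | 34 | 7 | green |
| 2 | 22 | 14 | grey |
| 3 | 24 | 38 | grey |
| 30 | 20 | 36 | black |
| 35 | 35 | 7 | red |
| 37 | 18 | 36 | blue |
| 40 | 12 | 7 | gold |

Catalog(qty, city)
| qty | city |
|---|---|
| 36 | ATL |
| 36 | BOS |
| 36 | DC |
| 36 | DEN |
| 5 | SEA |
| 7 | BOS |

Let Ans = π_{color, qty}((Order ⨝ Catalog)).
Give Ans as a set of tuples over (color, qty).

Joining Order and Catalog on qty yields {(10, 19, 36, grey, ATL), (10, 19, 36, grey, BOS), (10, 19, 36, grey, DC), (10, 19, 36, grey, DEN), (13, 34, 7, green, BOS), (30, 20, 36, black, ATL), (30, 20, 36, black, BOS), (30, 20, 36, black, DC), (30, 20, 36, black, DEN), (35, 35, 7, red, BOS), (37, 18, 36, blue, ATL), (37, 18, 36, blue, BOS), (37, 18, 36, blue, DC), (37, 18, 36, blue, DEN), (40, 12, 7, gold, BOS)}.
π[color, qty]: project onto (color, qty) (9 duplicate(s) eliminated) → {(black, 36), (blue, 36), (gold, 7), (green, 7), (grey, 36), (red, 7)}

{(black, 36), (blue, 36), (gold, 7), (green, 7), (grey, 36), (red, 7)}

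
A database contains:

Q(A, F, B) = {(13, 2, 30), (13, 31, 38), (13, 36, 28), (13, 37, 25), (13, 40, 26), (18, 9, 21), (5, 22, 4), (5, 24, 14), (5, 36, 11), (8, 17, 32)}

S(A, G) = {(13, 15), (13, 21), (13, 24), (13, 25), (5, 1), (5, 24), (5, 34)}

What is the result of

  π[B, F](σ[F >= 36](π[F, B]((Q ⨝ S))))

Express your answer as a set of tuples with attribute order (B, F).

Q ⋈ S (natural join on A): {(13, 2, 30, 15), (13, 2, 30, 21), (13, 2, 30, 24), (13, 2, 30, 25), (13, 31, 38, 15), (13, 31, 38, 21), (13, 31, 38, 24), (13, 31, 38, 25), (13, 36, 28, 15), (13, 36, 28, 21), (13, 36, 28, 24), (13, 36, 28, 25), (13, 37, 25, 15), (13, 37, 25, 21), (13, 37, 25, 24), (13, 37, 25, 25), (13, 40, 26, 15), (13, 40, 26, 21), (13, 40, 26, 24), (13, 40, 26, 25), (5, 22, 4, 1), (5, 22, 4, 24), (5, 22, 4, 34), (5, 24, 14, 1), (5, 24, 14, 24), (5, 24, 14, 34), (5, 36, 11, 1), (5, 36, 11, 24), (5, 36, 11, 34)}
π_{F, B} gives {(2, 30), (22, 4), (24, 14), (31, 38), (36, 11), (36, 28), (37, 25), (40, 26)} (21 duplicate(s) eliminated).
Selection F >= 36: {(36, 11), (36, 28), (37, 25), (40, 26)}
π_{B, F} gives {(11, 36), (25, 37), (26, 40), (28, 36)}.

{(11, 36), (25, 37), (26, 40), (28, 36)}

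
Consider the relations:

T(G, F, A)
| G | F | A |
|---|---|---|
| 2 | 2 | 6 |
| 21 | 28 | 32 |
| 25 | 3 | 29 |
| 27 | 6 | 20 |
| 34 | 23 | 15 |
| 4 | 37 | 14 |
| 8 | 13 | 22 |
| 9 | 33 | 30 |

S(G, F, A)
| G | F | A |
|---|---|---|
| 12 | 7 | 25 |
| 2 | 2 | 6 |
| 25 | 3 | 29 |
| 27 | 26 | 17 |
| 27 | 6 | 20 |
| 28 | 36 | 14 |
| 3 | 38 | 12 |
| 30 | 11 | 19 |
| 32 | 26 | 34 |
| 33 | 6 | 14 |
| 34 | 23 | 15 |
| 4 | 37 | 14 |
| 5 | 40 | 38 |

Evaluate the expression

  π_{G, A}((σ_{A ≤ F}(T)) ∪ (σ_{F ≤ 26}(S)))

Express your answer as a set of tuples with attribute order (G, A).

Filtering on A ≤ F leaves {(34, 23, 15), (4, 37, 14), (9, 33, 30)}.
Filtering on F ≤ 26 leaves {(12, 7, 25), (2, 2, 6), (25, 3, 29), (27, 26, 17), (27, 6, 20), (30, 11, 19), (32, 26, 34), (33, 6, 14), (34, 23, 15)}.
Union: {(34, 23, 15), (4, 37, 14), (9, 33, 30)} with {(12, 7, 25), (2, 2, 6), (25, 3, 29), (27, 26, 17), (27, 6, 20), (30, 11, 19), (32, 26, 34), (33, 6, 14), (34, 23, 15)} → {(12, 7, 25), (2, 2, 6), (25, 3, 29), (27, 26, 17), (27, 6, 20), (30, 11, 19), (32, 26, 34), (33, 6, 14), (34, 23, 15), (4, 37, 14), (9, 33, 30)}
Keep only column(s) G, A: {(12, 25), (2, 6), (25, 29), (27, 17), (27, 20), (30, 19), (32, 34), (33, 14), (34, 15), (4, 14), (9, 30)}

{(12, 25), (2, 6), (25, 29), (27, 17), (27, 20), (30, 19), (32, 34), (33, 14), (34, 15), (4, 14), (9, 30)}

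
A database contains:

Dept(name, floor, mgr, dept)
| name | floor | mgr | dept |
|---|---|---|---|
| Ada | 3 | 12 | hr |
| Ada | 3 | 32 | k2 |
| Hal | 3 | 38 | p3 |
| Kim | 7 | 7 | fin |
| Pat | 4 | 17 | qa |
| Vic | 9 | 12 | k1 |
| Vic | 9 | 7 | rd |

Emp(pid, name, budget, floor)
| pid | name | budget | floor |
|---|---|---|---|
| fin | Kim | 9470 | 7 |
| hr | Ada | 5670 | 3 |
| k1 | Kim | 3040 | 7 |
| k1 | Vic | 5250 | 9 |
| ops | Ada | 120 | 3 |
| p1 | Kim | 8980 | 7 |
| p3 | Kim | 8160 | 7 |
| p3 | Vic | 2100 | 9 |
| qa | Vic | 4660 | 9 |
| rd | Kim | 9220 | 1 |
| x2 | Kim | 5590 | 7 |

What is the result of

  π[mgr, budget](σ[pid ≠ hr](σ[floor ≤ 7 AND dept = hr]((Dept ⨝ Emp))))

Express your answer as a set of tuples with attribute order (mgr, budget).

{(12, 120)}

Natural join on name, floor: {(Ada, 3, 12, hr, hr, 5670), (Ada, 3, 12, hr, ops, 120), (Ada, 3, 32, k2, hr, 5670), (Ada, 3, 32, k2, ops, 120), (Kim, 7, 7, fin, fin, 9470), (Kim, 7, 7, fin, k1, 3040), (Kim, 7, 7, fin, p1, 8980), (Kim, 7, 7, fin, p3, 8160), (Kim, 7, 7, fin, x2, 5590), (Vic, 9, 12, k1, k1, 5250), (Vic, 9, 12, k1, p3, 2100), (Vic, 9, 12, k1, qa, 4660), (Vic, 9, 7, rd, k1, 5250), (Vic, 9, 7, rd, p3, 2100), (Vic, 9, 7, rd, qa, 4660)}
σ[floor ≤ 7 AND dept = hr]: keep tuples satisfying floor ≤ 7 AND dept = hr → {(Ada, 3, 12, hr, hr, 5670), (Ada, 3, 12, hr, ops, 120)}
σ[pid ≠ hr]: keep tuples satisfying pid ≠ hr → {(Ada, 3, 12, hr, ops, 120)}
Keep only column(s) mgr, budget: {(12, 120)}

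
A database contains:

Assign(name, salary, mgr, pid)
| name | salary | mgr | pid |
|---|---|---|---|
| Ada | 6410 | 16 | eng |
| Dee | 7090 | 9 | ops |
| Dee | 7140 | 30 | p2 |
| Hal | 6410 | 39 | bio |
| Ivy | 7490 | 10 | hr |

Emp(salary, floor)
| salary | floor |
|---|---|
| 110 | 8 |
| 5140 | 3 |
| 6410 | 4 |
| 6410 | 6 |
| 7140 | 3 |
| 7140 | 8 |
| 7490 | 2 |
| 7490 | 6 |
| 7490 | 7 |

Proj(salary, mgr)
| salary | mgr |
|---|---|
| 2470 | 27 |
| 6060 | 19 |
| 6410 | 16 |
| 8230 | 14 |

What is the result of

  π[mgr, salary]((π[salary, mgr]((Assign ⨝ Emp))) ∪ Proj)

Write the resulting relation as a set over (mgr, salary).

Natural join on salary: {(Ada, 6410, 16, eng, 4), (Ada, 6410, 16, eng, 6), (Dee, 7140, 30, p2, 3), (Dee, 7140, 30, p2, 8), (Hal, 6410, 39, bio, 4), (Hal, 6410, 39, bio, 6), (Ivy, 7490, 10, hr, 2), (Ivy, 7490, 10, hr, 6), (Ivy, 7490, 10, hr, 7)}
Projecting to salary, mgr (5 duplicate(s) eliminated): {(6410, 16), (6410, 39), (7140, 30), (7490, 10)}
Union: {(6410, 16), (6410, 39), (7140, 30), (7490, 10)} with {(2470, 27), (6060, 19), (6410, 16), (8230, 14)} → {(2470, 27), (6060, 19), (6410, 16), (6410, 39), (7140, 30), (7490, 10), (8230, 14)}
Projecting to mgr, salary: {(10, 7490), (14, 8230), (16, 6410), (19, 6060), (27, 2470), (30, 7140), (39, 6410)}

{(10, 7490), (14, 8230), (16, 6410), (19, 6060), (27, 2470), (30, 7140), (39, 6410)}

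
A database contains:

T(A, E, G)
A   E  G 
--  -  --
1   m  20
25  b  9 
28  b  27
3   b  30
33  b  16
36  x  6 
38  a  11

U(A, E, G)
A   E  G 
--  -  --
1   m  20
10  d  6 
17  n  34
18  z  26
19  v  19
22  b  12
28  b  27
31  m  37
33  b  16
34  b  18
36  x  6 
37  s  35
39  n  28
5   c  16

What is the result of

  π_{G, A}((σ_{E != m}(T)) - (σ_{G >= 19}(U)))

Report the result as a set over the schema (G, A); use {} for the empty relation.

{(11, 38), (16, 33), (30, 3), (6, 36), (9, 25)}

σ[E != m]: keep tuples satisfying E != m → {(25, b, 9), (28, b, 27), (3, b, 30), (33, b, 16), (36, x, 6), (38, a, 11)}
σ[G >= 19]: keep tuples satisfying G >= 19 → {(1, m, 20), (17, n, 34), (18, z, 26), (19, v, 19), (28, b, 27), (31, m, 37), (37, s, 35), (39, n, 28)}
Difference: {(25, b, 9), (28, b, 27), (3, b, 30), (33, b, 16), (36, x, 6), (38, a, 11)} with {(1, m, 20), (17, n, 34), (18, z, 26), (19, v, 19), (28, b, 27), (31, m, 37), (37, s, 35), (39, n, 28)} → {(25, b, 9), (3, b, 30), (33, b, 16), (36, x, 6), (38, a, 11)}
π[G, A]: project onto (G, A) → {(11, 38), (16, 33), (30, 3), (6, 36), (9, 25)}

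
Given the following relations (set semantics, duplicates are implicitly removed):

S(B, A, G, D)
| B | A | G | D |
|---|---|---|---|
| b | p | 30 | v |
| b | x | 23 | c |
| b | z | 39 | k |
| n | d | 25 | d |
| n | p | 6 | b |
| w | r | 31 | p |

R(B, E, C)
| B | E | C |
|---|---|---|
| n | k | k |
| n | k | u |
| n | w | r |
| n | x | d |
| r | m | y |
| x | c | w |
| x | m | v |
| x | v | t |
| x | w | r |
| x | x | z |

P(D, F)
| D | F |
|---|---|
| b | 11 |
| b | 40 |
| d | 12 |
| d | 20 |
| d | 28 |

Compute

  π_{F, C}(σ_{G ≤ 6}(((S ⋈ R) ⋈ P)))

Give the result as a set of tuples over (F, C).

{(11, d), (11, k), (11, r), (11, u), (40, d), (40, k), (40, r), (40, u)}

Joining S and R on B yields {(n, d, 25, d, k, k), (n, d, 25, d, k, u), (n, d, 25, d, w, r), (n, d, 25, d, x, d), (n, p, 6, b, k, k), (n, p, 6, b, k, u), (n, p, 6, b, w, r), (n, p, 6, b, x, d)}.
Joining (S ⋈ R) and P on D yields {(n, d, 25, d, k, k, 12), (n, d, 25, d, k, k, 20), (n, d, 25, d, k, k, 28), (n, d, 25, d, k, u, 12), (n, d, 25, d, k, u, 20), (n, d, 25, d, k, u, 28), (n, d, 25, d, w, r, 12), (n, d, 25, d, w, r, 20), (n, d, 25, d, w, r, 28), (n, d, 25, d, x, d, 12), (n, d, 25, d, x, d, 20), (n, d, 25, d, x, d, 28), (n, p, 6, b, k, k, 11), (n, p, 6, b, k, k, 40), (n, p, 6, b, k, u, 11), (n, p, 6, b, k, u, 40), (n, p, 6, b, w, r, 11), (n, p, 6, b, w, r, 40), (n, p, 6, b, x, d, 11), (n, p, 6, b, x, d, 40)}.
Filtering on G ≤ 6 leaves {(n, p, 6, b, k, k, 11), (n, p, 6, b, k, k, 40), (n, p, 6, b, k, u, 11), (n, p, 6, b, k, u, 40), (n, p, 6, b, w, r, 11), (n, p, 6, b, w, r, 40), (n, p, 6, b, x, d, 11), (n, p, 6, b, x, d, 40)}.
Keep only column(s) F, C: {(11, d), (11, k), (11, r), (11, u), (40, d), (40, k), (40, r), (40, u)}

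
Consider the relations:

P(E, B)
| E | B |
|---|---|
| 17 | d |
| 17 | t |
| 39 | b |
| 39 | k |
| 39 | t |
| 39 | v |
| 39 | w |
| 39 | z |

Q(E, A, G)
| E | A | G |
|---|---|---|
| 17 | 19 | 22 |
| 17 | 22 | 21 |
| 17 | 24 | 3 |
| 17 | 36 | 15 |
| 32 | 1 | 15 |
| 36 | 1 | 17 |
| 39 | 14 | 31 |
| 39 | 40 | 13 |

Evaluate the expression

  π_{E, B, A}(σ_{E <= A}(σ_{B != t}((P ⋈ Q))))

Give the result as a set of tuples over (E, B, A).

{(17, d, 19), (17, d, 22), (17, d, 24), (17, d, 36), (39, b, 40), (39, k, 40), (39, v, 40), (39, w, 40), (39, z, 40)}

P ⋈ Q (natural join on E): {(17, d, 19, 22), (17, d, 22, 21), (17, d, 24, 3), (17, d, 36, 15), (17, t, 19, 22), (17, t, 22, 21), (17, t, 24, 3), (17, t, 36, 15), (39, b, 14, 31), (39, b, 40, 13), (39, k, 14, 31), (39, k, 40, 13), (39, t, 14, 31), (39, t, 40, 13), (39, v, 14, 31), (39, v, 40, 13), (39, w, 14, 31), (39, w, 40, 13), (39, z, 14, 31), (39, z, 40, 13)}
Selection B != t: {(17, d, 19, 22), (17, d, 22, 21), (17, d, 24, 3), (17, d, 36, 15), (39, b, 14, 31), (39, b, 40, 13), (39, k, 14, 31), (39, k, 40, 13), (39, v, 14, 31), (39, v, 40, 13), (39, w, 14, 31), (39, w, 40, 13), (39, z, 14, 31), (39, z, 40, 13)}
Selection E <= A: {(17, d, 19, 22), (17, d, 22, 21), (17, d, 24, 3), (17, d, 36, 15), (39, b, 40, 13), (39, k, 40, 13), (39, v, 40, 13), (39, w, 40, 13), (39, z, 40, 13)}
π[E, B, A]: project onto (E, B, A) → {(17, d, 19), (17, d, 22), (17, d, 24), (17, d, 36), (39, b, 40), (39, k, 40), (39, v, 40), (39, w, 40), (39, z, 40)}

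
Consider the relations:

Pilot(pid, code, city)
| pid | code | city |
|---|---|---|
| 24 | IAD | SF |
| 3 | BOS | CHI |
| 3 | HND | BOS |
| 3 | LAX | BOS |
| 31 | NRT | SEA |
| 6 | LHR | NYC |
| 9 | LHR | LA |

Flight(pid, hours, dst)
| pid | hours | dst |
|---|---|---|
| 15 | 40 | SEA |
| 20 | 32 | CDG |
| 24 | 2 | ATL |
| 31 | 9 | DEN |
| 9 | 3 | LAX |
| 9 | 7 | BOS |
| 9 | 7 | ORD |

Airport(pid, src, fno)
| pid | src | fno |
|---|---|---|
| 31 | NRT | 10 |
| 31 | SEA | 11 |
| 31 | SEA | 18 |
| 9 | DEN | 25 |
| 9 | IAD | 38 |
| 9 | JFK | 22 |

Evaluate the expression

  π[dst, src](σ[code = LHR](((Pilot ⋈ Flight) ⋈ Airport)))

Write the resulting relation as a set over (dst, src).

{(BOS, DEN), (BOS, IAD), (BOS, JFK), (LAX, DEN), (LAX, IAD), (LAX, JFK), (ORD, DEN), (ORD, IAD), (ORD, JFK)}

Pilot ⋈ Flight (natural join on pid): {(24, IAD, SF, 2, ATL), (31, NRT, SEA, 9, DEN), (9, LHR, LA, 3, LAX), (9, LHR, LA, 7, BOS), (9, LHR, LA, 7, ORD)}
(Pilot ⋈ Flight) ⋈ Airport (natural join on pid): {(31, NRT, SEA, 9, DEN, NRT, 10), (31, NRT, SEA, 9, DEN, SEA, 11), (31, NRT, SEA, 9, DEN, SEA, 18), (9, LHR, LA, 3, LAX, DEN, 25), (9, LHR, LA, 3, LAX, IAD, 38), (9, LHR, LA, 3, LAX, JFK, 22), (9, LHR, LA, 7, BOS, DEN, 25), (9, LHR, LA, 7, BOS, IAD, 38), (9, LHR, LA, 7, BOS, JFK, 22), (9, LHR, LA, 7, ORD, DEN, 25), (9, LHR, LA, 7, ORD, IAD, 38), (9, LHR, LA, 7, ORD, JFK, 22)}
Filtering on code = LHR leaves {(9, LHR, LA, 3, LAX, DEN, 25), (9, LHR, LA, 3, LAX, IAD, 38), (9, LHR, LA, 3, LAX, JFK, 22), (9, LHR, LA, 7, BOS, DEN, 25), (9, LHR, LA, 7, BOS, IAD, 38), (9, LHR, LA, 7, BOS, JFK, 22), (9, LHR, LA, 7, ORD, DEN, 25), (9, LHR, LA, 7, ORD, IAD, 38), (9, LHR, LA, 7, ORD, JFK, 22)}.
Keep only column(s) dst, src: {(BOS, DEN), (BOS, IAD), (BOS, JFK), (LAX, DEN), (LAX, IAD), (LAX, JFK), (ORD, DEN), (ORD, IAD), (ORD, JFK)}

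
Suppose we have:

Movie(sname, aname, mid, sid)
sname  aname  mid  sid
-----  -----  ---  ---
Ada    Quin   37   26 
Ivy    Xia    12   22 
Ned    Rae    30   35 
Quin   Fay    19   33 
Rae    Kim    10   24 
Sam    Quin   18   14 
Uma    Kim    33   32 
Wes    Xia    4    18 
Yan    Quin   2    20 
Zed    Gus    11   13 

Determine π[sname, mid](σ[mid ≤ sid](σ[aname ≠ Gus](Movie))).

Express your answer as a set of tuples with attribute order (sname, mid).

{(Ivy, 12), (Ned, 30), (Quin, 19), (Rae, 10), (Wes, 4), (Yan, 2)}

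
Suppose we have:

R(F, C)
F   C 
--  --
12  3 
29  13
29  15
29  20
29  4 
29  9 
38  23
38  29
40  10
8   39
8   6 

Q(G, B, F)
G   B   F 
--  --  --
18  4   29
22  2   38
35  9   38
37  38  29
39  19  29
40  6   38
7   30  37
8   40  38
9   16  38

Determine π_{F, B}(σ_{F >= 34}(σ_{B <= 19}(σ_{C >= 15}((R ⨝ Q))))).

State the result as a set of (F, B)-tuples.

{(38, 16), (38, 2), (38, 6), (38, 9)}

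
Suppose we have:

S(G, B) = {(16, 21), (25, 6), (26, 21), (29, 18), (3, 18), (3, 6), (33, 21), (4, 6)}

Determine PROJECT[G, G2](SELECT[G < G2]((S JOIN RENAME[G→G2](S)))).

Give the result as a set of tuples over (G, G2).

ρ[G→G2]: schema becomes (G2, B); tuples unchanged.
S ⋈ RENAME[G→G2](S) (natural join on B): {(16, 21, 16), (16, 21, 26), (16, 21, 33), (25, 6, 25), (25, 6, 3), (25, 6, 4), (26, 21, 16), (26, 21, 26), (26, 21, 33), (29, 18, 29), (29, 18, 3), (3, 18, 29), (3, 18, 3), (3, 6, 25), (3, 6, 3), (3, 6, 4), (33, 21, 16), (33, 21, 26), (33, 21, 33), (4, 6, 25), (4, 6, 3), (4, 6, 4)}
Selection G < G2: {(16, 21, 26), (16, 21, 33), (26, 21, 33), (3, 18, 29), (3, 6, 25), (3, 6, 4), (4, 6, 25)}
π[G, G2]: project onto (G, G2) → {(16, 26), (16, 33), (26, 33), (3, 25), (3, 29), (3, 4), (4, 25)}

{(16, 26), (16, 33), (26, 33), (3, 25), (3, 29), (3, 4), (4, 25)}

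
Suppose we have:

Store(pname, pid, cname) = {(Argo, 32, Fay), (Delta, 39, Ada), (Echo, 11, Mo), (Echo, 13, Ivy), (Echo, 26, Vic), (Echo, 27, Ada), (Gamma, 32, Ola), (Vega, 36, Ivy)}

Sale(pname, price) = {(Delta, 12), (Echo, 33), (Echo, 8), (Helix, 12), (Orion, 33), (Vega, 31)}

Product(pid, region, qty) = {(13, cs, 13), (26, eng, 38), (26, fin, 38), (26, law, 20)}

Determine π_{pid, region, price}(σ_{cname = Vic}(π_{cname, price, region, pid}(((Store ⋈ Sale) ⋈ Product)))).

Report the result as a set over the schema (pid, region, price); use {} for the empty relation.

Joining Store and Sale on pname yields {(Delta, 39, Ada, 12), (Echo, 11, Mo, 33), (Echo, 11, Mo, 8), (Echo, 13, Ivy, 33), (Echo, 13, Ivy, 8), (Echo, 26, Vic, 33), (Echo, 26, Vic, 8), (Echo, 27, Ada, 33), (Echo, 27, Ada, 8), (Vega, 36, Ivy, 31)}.
Joining (Store ⋈ Sale) and Product on pid yields {(Echo, 13, Ivy, 33, cs, 13), (Echo, 13, Ivy, 8, cs, 13), (Echo, 26, Vic, 33, eng, 38), (Echo, 26, Vic, 33, fin, 38), (Echo, 26, Vic, 33, law, 20), (Echo, 26, Vic, 8, eng, 38), (Echo, 26, Vic, 8, fin, 38), (Echo, 26, Vic, 8, law, 20)}.
Keep only column(s) cname, price, region, pid: {(Ivy, 33, cs, 13), (Ivy, 8, cs, 13), (Vic, 33, eng, 26), (Vic, 33, fin, 26), (Vic, 33, law, 26), (Vic, 8, eng, 26), (Vic, 8, fin, 26), (Vic, 8, law, 26)}
Selection cname = Vic: {(Vic, 33, eng, 26), (Vic, 33, fin, 26), (Vic, 33, law, 26), (Vic, 8, eng, 26), (Vic, 8, fin, 26), (Vic, 8, law, 26)}
Keep only column(s) pid, region, price: {(26, eng, 33), (26, eng, 8), (26, fin, 33), (26, fin, 8), (26, law, 33), (26, law, 8)}

{(26, eng, 33), (26, eng, 8), (26, fin, 33), (26, fin, 8), (26, law, 33), (26, law, 8)}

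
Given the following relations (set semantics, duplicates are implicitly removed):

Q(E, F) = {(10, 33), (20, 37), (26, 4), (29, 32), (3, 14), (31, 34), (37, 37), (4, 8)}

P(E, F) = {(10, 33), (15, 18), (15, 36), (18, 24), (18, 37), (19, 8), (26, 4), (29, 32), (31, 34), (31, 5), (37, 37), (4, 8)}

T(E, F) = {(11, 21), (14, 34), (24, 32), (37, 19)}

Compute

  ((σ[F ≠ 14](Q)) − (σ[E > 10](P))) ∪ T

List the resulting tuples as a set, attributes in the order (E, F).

Apply σ_{F ≠ 14}; surviving tuples: {(10, 33), (20, 37), (26, 4), (29, 32), (31, 34), (37, 37), (4, 8)}
Apply σ_{E > 10}; surviving tuples: {(15, 18), (15, 36), (18, 24), (18, 37), (19, 8), (26, 4), (29, 32), (31, 34), (31, 5), (37, 37)}
Set difference of the two operands is {(10, 33), (20, 37), (4, 8)}.
Set union of the two operands is {(10, 33), (11, 21), (14, 34), (20, 37), (24, 32), (37, 19), (4, 8)}.

{(10, 33), (11, 21), (14, 34), (20, 37), (24, 32), (37, 19), (4, 8)}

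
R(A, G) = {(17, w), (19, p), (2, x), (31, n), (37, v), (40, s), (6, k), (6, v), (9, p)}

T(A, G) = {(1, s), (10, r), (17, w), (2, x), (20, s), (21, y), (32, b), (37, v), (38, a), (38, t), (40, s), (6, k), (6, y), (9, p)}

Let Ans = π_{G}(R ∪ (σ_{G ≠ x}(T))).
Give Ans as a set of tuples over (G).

Apply σ_{G ≠ x}; surviving tuples: {(1, s), (10, r), (17, w), (20, s), (21, y), (32, b), (37, v), (38, a), (38, t), (40, s), (6, k), (6, y), (9, p)}
Taking the union: {(1, s), (10, r), (17, w), (19, p), (2, x), (20, s), (21, y), (31, n), (32, b), (37, v), (38, a), (38, t), (40, s), (6, k), (6, v), (6, y), (9, p)}
Keep only column(s) G (5 duplicate(s) eliminated): {a, b, k, n, p, r, s, t, v, w, x, y}

{a, b, k, n, p, r, s, t, v, w, x, y}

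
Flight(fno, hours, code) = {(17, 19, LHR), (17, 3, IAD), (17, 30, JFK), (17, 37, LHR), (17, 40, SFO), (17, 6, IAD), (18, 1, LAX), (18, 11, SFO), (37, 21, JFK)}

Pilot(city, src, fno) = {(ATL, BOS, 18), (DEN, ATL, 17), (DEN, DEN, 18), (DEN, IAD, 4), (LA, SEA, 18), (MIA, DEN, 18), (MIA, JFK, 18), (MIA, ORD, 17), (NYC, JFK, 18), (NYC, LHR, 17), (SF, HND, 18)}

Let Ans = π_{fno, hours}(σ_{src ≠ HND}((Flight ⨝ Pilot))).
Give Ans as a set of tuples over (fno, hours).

Flight ⋈ Pilot (natural join on fno): {(17, 19, LHR, DEN, ATL), (17, 19, LHR, MIA, ORD), (17, 19, LHR, NYC, LHR), (17, 3, IAD, DEN, ATL), (17, 3, IAD, MIA, ORD), (17, 3, IAD, NYC, LHR), (17, 30, JFK, DEN, ATL), (17, 30, JFK, MIA, ORD), (17, 30, JFK, NYC, LHR), (17, 37, LHR, DEN, ATL), (17, 37, LHR, MIA, ORD), (17, 37, LHR, NYC, LHR), (17, 40, SFO, DEN, ATL), (17, 40, SFO, MIA, ORD), (17, 40, SFO, NYC, LHR), (17, 6, IAD, DEN, ATL), (17, 6, IAD, MIA, ORD), (17, 6, IAD, NYC, LHR), (18, 1, LAX, ATL, BOS), (18, 1, LAX, DEN, DEN), (18, 1, LAX, LA, SEA), (18, 1, LAX, MIA, DEN), (18, 1, LAX, MIA, JFK), (18, 1, LAX, NYC, JFK), (18, 1, LAX, SF, HND), (18, 11, SFO, ATL, BOS), (18, 11, SFO, DEN, DEN), (18, 11, SFO, LA, SEA), (18, 11, SFO, MIA, DEN), (18, 11, SFO, MIA, JFK), (18, 11, SFO, NYC, JFK), (18, 11, SFO, SF, HND)}
Selection src ≠ HND: {(17, 19, LHR, DEN, ATL), (17, 19, LHR, MIA, ORD), (17, 19, LHR, NYC, LHR), (17, 3, IAD, DEN, ATL), (17, 3, IAD, MIA, ORD), (17, 3, IAD, NYC, LHR), (17, 30, JFK, DEN, ATL), (17, 30, JFK, MIA, ORD), (17, 30, JFK, NYC, LHR), (17, 37, LHR, DEN, ATL), (17, 37, LHR, MIA, ORD), (17, 37, LHR, NYC, LHR), (17, 40, SFO, DEN, ATL), (17, 40, SFO, MIA, ORD), (17, 40, SFO, NYC, LHR), (17, 6, IAD, DEN, ATL), (17, 6, IAD, MIA, ORD), (17, 6, IAD, NYC, LHR), (18, 1, LAX, ATL, BOS), (18, 1, LAX, DEN, DEN), (18, 1, LAX, LA, SEA), (18, 1, LAX, MIA, DEN), (18, 1, LAX, MIA, JFK), (18, 1, LAX, NYC, JFK), (18, 11, SFO, ATL, BOS), (18, 11, SFO, DEN, DEN), (18, 11, SFO, LA, SEA), (18, 11, SFO, MIA, DEN), (18, 11, SFO, MIA, JFK), (18, 11, SFO, NYC, JFK)}
Keep only column(s) fno, hours (22 duplicate(s) eliminated): {(17, 19), (17, 3), (17, 30), (17, 37), (17, 40), (17, 6), (18, 1), (18, 11)}

{(17, 19), (17, 3), (17, 30), (17, 37), (17, 40), (17, 6), (18, 1), (18, 11)}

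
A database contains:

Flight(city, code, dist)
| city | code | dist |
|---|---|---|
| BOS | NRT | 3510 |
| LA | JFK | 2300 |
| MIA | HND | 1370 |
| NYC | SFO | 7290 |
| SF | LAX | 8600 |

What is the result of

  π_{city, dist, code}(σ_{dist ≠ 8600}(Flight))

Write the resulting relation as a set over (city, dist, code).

{(BOS, 3510, NRT), (LA, 2300, JFK), (MIA, 1370, HND), (NYC, 7290, SFO)}

Apply σ_{dist ≠ 8600}; surviving tuples: {(BOS, NRT, 3510), (LA, JFK, 2300), (MIA, HND, 1370), (NYC, SFO, 7290)}
Projecting to city, dist, code: {(BOS, 3510, NRT), (LA, 2300, JFK), (MIA, 1370, HND), (NYC, 7290, SFO)}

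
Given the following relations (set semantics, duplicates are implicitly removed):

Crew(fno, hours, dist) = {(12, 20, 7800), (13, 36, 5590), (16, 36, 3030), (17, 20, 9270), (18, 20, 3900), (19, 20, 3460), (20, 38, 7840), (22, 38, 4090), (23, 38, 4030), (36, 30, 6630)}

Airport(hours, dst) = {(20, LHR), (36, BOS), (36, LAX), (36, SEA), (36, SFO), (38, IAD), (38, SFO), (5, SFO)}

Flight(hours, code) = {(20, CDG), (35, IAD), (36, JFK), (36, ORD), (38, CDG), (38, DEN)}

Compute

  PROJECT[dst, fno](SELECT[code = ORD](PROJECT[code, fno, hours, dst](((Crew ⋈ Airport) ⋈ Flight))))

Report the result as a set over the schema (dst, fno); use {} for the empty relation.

{(BOS, 13), (BOS, 16), (LAX, 13), (LAX, 16), (SEA, 13), (SEA, 16), (SFO, 13), (SFO, 16)}

Crew ⋈ Airport (natural join on hours): {(12, 20, 7800, LHR), (13, 36, 5590, BOS), (13, 36, 5590, LAX), (13, 36, 5590, SEA), (13, 36, 5590, SFO), (16, 36, 3030, BOS), (16, 36, 3030, LAX), (16, 36, 3030, SEA), (16, 36, 3030, SFO), (17, 20, 9270, LHR), (18, 20, 3900, LHR), (19, 20, 3460, LHR), (20, 38, 7840, IAD), (20, 38, 7840, SFO), (22, 38, 4090, IAD), (22, 38, 4090, SFO), (23, 38, 4030, IAD), (23, 38, 4030, SFO)}
(Crew ⋈ Airport) ⋈ Flight (natural join on hours): {(12, 20, 7800, LHR, CDG), (13, 36, 5590, BOS, JFK), (13, 36, 5590, BOS, ORD), (13, 36, 5590, LAX, JFK), (13, 36, 5590, LAX, ORD), (13, 36, 5590, SEA, JFK), (13, 36, 5590, SEA, ORD), (13, 36, 5590, SFO, JFK), (13, 36, 5590, SFO, ORD), (16, 36, 3030, BOS, JFK), (16, 36, 3030, BOS, ORD), (16, 36, 3030, LAX, JFK), (16, 36, 3030, LAX, ORD), (16, 36, 3030, SEA, JFK), (16, 36, 3030, SEA, ORD), (16, 36, 3030, SFO, JFK), (16, 36, 3030, SFO, ORD), (17, 20, 9270, LHR, CDG), (18, 20, 3900, LHR, CDG), (19, 20, 3460, LHR, CDG), (20, 38, 7840, IAD, CDG), (20, 38, 7840, IAD, DEN), (20, 38, 7840, SFO, CDG), (20, 38, 7840, SFO, DEN), (22, 38, 4090, IAD, CDG), (22, 38, 4090, IAD, DEN), (22, 38, 4090, SFO, CDG), (22, 38, 4090, SFO, DEN), (23, 38, 4030, IAD, CDG), (23, 38, 4030, IAD, DEN), (23, 38, 4030, SFO, CDG), (23, 38, 4030, SFO, DEN)}
π[code, fno, hours, dst]: project onto (code, fno, hours, dst) → {(CDG, 12, 20, LHR), (CDG, 17, 20, LHR), (CDG, 18, 20, LHR), (CDG, 19, 20, LHR), (CDG, 20, 38, IAD), (CDG, 20, 38, SFO), (CDG, 22, 38, IAD), (CDG, 22, 38, SFO), (CDG, 23, 38, IAD), (CDG, 23, 38, SFO), (DEN, 20, 38, IAD), (DEN, 20, 38, SFO), (DEN, 22, 38, IAD), (DEN, 22, 38, SFO), (DEN, 23, 38, IAD), (DEN, 23, 38, SFO), (JFK, 13, 36, BOS), (JFK, 13, 36, LAX), (JFK, 13, 36, SEA), (JFK, 13, 36, SFO), (JFK, 16, 36, BOS), (JFK, 16, 36, LAX), (JFK, 16, 36, SEA), (JFK, 16, 36, SFO), (ORD, 13, 36, BOS), (ORD, 13, 36, LAX), (ORD, 13, 36, SEA), (ORD, 13, 36, SFO), (ORD, 16, 36, BOS), (ORD, 16, 36, LAX), (ORD, 16, 36, SEA), (ORD, 16, 36, SFO)}
Selection code = ORD: {(ORD, 13, 36, BOS), (ORD, 13, 36, LAX), (ORD, 13, 36, SEA), (ORD, 13, 36, SFO), (ORD, 16, 36, BOS), (ORD, 16, 36, LAX), (ORD, 16, 36, SEA), (ORD, 16, 36, SFO)}
π[dst, fno]: project onto (dst, fno) → {(BOS, 13), (BOS, 16), (LAX, 13), (LAX, 16), (SEA, 13), (SEA, 16), (SFO, 13), (SFO, 16)}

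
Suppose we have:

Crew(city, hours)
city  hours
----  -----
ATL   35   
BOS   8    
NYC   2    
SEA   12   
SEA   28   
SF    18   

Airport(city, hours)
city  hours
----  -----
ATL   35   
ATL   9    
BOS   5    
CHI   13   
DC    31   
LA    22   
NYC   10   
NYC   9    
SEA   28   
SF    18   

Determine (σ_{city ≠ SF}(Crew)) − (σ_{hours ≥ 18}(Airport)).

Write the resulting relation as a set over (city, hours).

{(BOS, 8), (NYC, 2), (SEA, 12)}

Filtering on city ≠ SF leaves {(ATL, 35), (BOS, 8), (NYC, 2), (SEA, 12), (SEA, 28)}.
Filtering on hours ≥ 18 leaves {(ATL, 35), (DC, 31), (LA, 22), (SEA, 28), (SF, 18)}.
Taking the difference: {(BOS, 8), (NYC, 2), (SEA, 12)}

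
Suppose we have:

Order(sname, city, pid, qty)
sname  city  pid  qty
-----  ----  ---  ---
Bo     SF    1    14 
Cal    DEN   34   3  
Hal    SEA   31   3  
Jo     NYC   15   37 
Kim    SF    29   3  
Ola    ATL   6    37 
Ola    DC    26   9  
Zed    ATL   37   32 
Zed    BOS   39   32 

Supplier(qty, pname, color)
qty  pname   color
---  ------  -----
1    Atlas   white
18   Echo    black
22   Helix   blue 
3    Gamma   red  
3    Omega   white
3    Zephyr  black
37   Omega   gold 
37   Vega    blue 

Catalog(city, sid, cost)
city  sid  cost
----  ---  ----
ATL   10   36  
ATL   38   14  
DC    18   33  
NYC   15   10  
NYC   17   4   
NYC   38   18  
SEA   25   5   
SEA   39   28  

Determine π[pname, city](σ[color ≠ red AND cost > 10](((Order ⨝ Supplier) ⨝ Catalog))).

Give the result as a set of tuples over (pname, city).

{(Omega, ATL), (Omega, NYC), (Omega, SEA), (Vega, ATL), (Vega, NYC), (Zephyr, SEA)}

Order ⋈ Supplier (natural join on qty): {(Cal, DEN, 34, 3, Gamma, red), (Cal, DEN, 34, 3, Omega, white), (Cal, DEN, 34, 3, Zephyr, black), (Hal, SEA, 31, 3, Gamma, red), (Hal, SEA, 31, 3, Omega, white), (Hal, SEA, 31, 3, Zephyr, black), (Jo, NYC, 15, 37, Omega, gold), (Jo, NYC, 15, 37, Vega, blue), (Kim, SF, 29, 3, Gamma, red), (Kim, SF, 29, 3, Omega, white), (Kim, SF, 29, 3, Zephyr, black), (Ola, ATL, 6, 37, Omega, gold), (Ola, ATL, 6, 37, Vega, blue)}
(Order ⨝ Supplier) ⋈ Catalog (natural join on city): {(Hal, SEA, 31, 3, Gamma, red, 25, 5), (Hal, SEA, 31, 3, Gamma, red, 39, 28), (Hal, SEA, 31, 3, Omega, white, 25, 5), (Hal, SEA, 31, 3, Omega, white, 39, 28), (Hal, SEA, 31, 3, Zephyr, black, 25, 5), (Hal, SEA, 31, 3, Zephyr, black, 39, 28), (Jo, NYC, 15, 37, Omega, gold, 15, 10), (Jo, NYC, 15, 37, Omega, gold, 17, 4), (Jo, NYC, 15, 37, Omega, gold, 38, 18), (Jo, NYC, 15, 37, Vega, blue, 15, 10), (Jo, NYC, 15, 37, Vega, blue, 17, 4), (Jo, NYC, 15, 37, Vega, blue, 38, 18), (Ola, ATL, 6, 37, Omega, gold, 10, 36), (Ola, ATL, 6, 37, Omega, gold, 38, 14), (Ola, ATL, 6, 37, Vega, blue, 10, 36), (Ola, ATL, 6, 37, Vega, blue, 38, 14)}
σ[color ≠ red AND cost > 10]: keep tuples satisfying color ≠ red AND cost > 10 → {(Hal, SEA, 31, 3, Omega, white, 39, 28), (Hal, SEA, 31, 3, Zephyr, black, 39, 28), (Jo, NYC, 15, 37, Omega, gold, 38, 18), (Jo, NYC, 15, 37, Vega, blue, 38, 18), (Ola, ATL, 6, 37, Omega, gold, 10, 36), (Ola, ATL, 6, 37, Omega, gold, 38, 14), (Ola, ATL, 6, 37, Vega, blue, 10, 36), (Ola, ATL, 6, 37, Vega, blue, 38, 14)}
Projecting to pname, city (2 duplicate(s) eliminated): {(Omega, ATL), (Omega, NYC), (Omega, SEA), (Vega, ATL), (Vega, NYC), (Zephyr, SEA)}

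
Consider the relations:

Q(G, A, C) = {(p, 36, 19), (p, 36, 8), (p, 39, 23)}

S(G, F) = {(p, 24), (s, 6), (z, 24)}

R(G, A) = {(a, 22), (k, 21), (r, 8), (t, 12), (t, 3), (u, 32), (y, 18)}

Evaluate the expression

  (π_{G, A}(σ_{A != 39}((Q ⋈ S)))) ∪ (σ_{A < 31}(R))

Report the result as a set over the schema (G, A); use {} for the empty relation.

Q ⋈ S (natural join on G): {(p, 36, 19, 24), (p, 36, 8, 24), (p, 39, 23, 24)}
Selection A != 39: {(p, 36, 19, 24), (p, 36, 8, 24)}
π[G, A]: project onto (G, A) (1 duplicate(s) eliminated) → {(p, 36)}
Selection A < 31: {(a, 22), (k, 21), (r, 8), (t, 12), (t, 3), (y, 18)}
Union: {(p, 36)} with {(a, 22), (k, 21), (r, 8), (t, 12), (t, 3), (y, 18)} → {(a, 22), (k, 21), (p, 36), (r, 8), (t, 12), (t, 3), (y, 18)}

{(a, 22), (k, 21), (p, 36), (r, 8), (t, 12), (t, 3), (y, 18)}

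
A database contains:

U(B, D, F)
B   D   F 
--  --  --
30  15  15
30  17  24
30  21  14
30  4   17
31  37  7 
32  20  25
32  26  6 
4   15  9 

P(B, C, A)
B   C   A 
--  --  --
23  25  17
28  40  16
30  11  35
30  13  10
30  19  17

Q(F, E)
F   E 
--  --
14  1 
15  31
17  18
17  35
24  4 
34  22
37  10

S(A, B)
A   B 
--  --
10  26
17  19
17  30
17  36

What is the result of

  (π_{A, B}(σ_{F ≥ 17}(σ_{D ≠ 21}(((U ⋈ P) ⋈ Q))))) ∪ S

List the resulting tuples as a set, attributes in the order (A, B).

U ⋈ P (natural join on B): {(30, 15, 15, 11, 35), (30, 15, 15, 13, 10), (30, 15, 15, 19, 17), (30, 17, 24, 11, 35), (30, 17, 24, 13, 10), (30, 17, 24, 19, 17), (30, 21, 14, 11, 35), (30, 21, 14, 13, 10), (30, 21, 14, 19, 17), (30, 4, 17, 11, 35), (30, 4, 17, 13, 10), (30, 4, 17, 19, 17)}
(U ⋈ P) ⋈ Q (natural join on F): {(30, 15, 15, 11, 35, 31), (30, 15, 15, 13, 10, 31), (30, 15, 15, 19, 17, 31), (30, 17, 24, 11, 35, 4), (30, 17, 24, 13, 10, 4), (30, 17, 24, 19, 17, 4), (30, 21, 14, 11, 35, 1), (30, 21, 14, 13, 10, 1), (30, 21, 14, 19, 17, 1), (30, 4, 17, 11, 35, 18), (30, 4, 17, 11, 35, 35), (30, 4, 17, 13, 10, 18), (30, 4, 17, 13, 10, 35), (30, 4, 17, 19, 17, 18), (30, 4, 17, 19, 17, 35)}
Filtering on D ≠ 21 leaves {(30, 15, 15, 11, 35, 31), (30, 15, 15, 13, 10, 31), (30, 15, 15, 19, 17, 31), (30, 17, 24, 11, 35, 4), (30, 17, 24, 13, 10, 4), (30, 17, 24, 19, 17, 4), (30, 4, 17, 11, 35, 18), (30, 4, 17, 11, 35, 35), (30, 4, 17, 13, 10, 18), (30, 4, 17, 13, 10, 35), (30, 4, 17, 19, 17, 18), (30, 4, 17, 19, 17, 35)}.
Filtering on F ≥ 17 leaves {(30, 17, 24, 11, 35, 4), (30, 17, 24, 13, 10, 4), (30, 17, 24, 19, 17, 4), (30, 4, 17, 11, 35, 18), (30, 4, 17, 11, 35, 35), (30, 4, 17, 13, 10, 18), (30, 4, 17, 13, 10, 35), (30, 4, 17, 19, 17, 18), (30, 4, 17, 19, 17, 35)}.
π[A, B]: project onto (A, B) (6 duplicate(s) eliminated) → {(10, 30), (17, 30), (35, 30)}
Set union of the two operands is {(10, 26), (10, 30), (17, 19), (17, 30), (17, 36), (35, 30)}.

{(10, 26), (10, 30), (17, 19), (17, 30), (17, 36), (35, 30)}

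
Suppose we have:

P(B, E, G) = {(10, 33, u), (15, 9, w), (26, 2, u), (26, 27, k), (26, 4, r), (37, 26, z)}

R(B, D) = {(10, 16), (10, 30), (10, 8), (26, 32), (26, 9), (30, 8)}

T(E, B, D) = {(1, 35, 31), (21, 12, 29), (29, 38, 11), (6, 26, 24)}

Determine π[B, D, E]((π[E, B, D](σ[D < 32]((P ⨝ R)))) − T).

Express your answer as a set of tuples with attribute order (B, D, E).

{(10, 16, 33), (10, 30, 33), (10, 8, 33), (26, 9, 2), (26, 9, 27), (26, 9, 4)}

Natural join on B: {(10, 33, u, 16), (10, 33, u, 30), (10, 33, u, 8), (26, 2, u, 32), (26, 2, u, 9), (26, 27, k, 32), (26, 27, k, 9), (26, 4, r, 32), (26, 4, r, 9)}
Apply σ_{D < 32}; surviving tuples: {(10, 33, u, 16), (10, 33, u, 30), (10, 33, u, 8), (26, 2, u, 9), (26, 27, k, 9), (26, 4, r, 9)}
π[E, B, D]: project onto (E, B, D) → {(2, 26, 9), (27, 26, 9), (33, 10, 16), (33, 10, 30), (33, 10, 8), (4, 26, 9)}
Difference: {(2, 26, 9), (27, 26, 9), (33, 10, 16), (33, 10, 30), (33, 10, 8), (4, 26, 9)} with {(1, 35, 31), (21, 12, 29), (29, 38, 11), (6, 26, 24)} → {(2, 26, 9), (27, 26, 9), (33, 10, 16), (33, 10, 30), (33, 10, 8), (4, 26, 9)}
π[B, D, E]: project onto (B, D, E) → {(10, 16, 33), (10, 30, 33), (10, 8, 33), (26, 9, 2), (26, 9, 27), (26, 9, 4)}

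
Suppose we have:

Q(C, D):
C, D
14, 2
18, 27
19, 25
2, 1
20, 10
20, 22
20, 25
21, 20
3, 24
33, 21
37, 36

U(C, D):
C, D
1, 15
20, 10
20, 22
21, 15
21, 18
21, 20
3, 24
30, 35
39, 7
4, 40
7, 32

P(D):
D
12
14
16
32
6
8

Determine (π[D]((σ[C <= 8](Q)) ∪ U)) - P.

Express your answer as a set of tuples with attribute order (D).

{1, 10, 15, 18, 20, 22, 24, 35, 40, 7}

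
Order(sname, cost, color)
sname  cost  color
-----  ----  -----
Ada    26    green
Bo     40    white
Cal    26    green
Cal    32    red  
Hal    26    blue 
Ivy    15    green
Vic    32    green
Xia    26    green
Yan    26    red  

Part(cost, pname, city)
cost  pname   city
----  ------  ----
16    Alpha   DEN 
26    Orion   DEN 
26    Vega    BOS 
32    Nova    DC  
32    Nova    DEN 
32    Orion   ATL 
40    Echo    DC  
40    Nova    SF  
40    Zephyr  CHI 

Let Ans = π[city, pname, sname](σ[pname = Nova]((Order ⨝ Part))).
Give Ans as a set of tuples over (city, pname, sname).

Order ⋈ Part (natural join on cost): {(Ada, 26, green, Orion, DEN), (Ada, 26, green, Vega, BOS), (Bo, 40, white, Echo, DC), (Bo, 40, white, Nova, SF), (Bo, 40, white, Zephyr, CHI), (Cal, 26, green, Orion, DEN), (Cal, 26, green, Vega, BOS), (Cal, 32, red, Nova, DC), (Cal, 32, red, Nova, DEN), (Cal, 32, red, Orion, ATL), (Hal, 26, blue, Orion, DEN), (Hal, 26, blue, Vega, BOS), (Vic, 32, green, Nova, DC), (Vic, 32, green, Nova, DEN), (Vic, 32, green, Orion, ATL), (Xia, 26, green, Orion, DEN), (Xia, 26, green, Vega, BOS), (Yan, 26, red, Orion, DEN), (Yan, 26, red, Vega, BOS)}
σ[pname = Nova]: keep tuples satisfying pname = Nova → {(Bo, 40, white, Nova, SF), (Cal, 32, red, Nova, DC), (Cal, 32, red, Nova, DEN), (Vic, 32, green, Nova, DC), (Vic, 32, green, Nova, DEN)}
Keep only column(s) city, pname, sname: {(DC, Nova, Cal), (DC, Nova, Vic), (DEN, Nova, Cal), (DEN, Nova, Vic), (SF, Nova, Bo)}

{(DC, Nova, Cal), (DC, Nova, Vic), (DEN, Nova, Cal), (DEN, Nova, Vic), (SF, Nova, Bo)}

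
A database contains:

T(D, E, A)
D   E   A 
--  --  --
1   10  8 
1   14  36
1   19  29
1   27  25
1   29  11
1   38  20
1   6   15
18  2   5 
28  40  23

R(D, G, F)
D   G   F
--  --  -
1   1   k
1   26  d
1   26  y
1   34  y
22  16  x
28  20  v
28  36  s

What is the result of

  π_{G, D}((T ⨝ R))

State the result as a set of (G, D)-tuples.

T ⋈ R (natural join on D): {(1, 10, 8, 1, k), (1, 10, 8, 26, d), (1, 10, 8, 26, y), (1, 10, 8, 34, y), (1, 14, 36, 1, k), (1, 14, 36, 26, d), (1, 14, 36, 26, y), (1, 14, 36, 34, y), (1, 19, 29, 1, k), (1, 19, 29, 26, d), (1, 19, 29, 26, y), (1, 19, 29, 34, y), (1, 27, 25, 1, k), (1, 27, 25, 26, d), (1, 27, 25, 26, y), (1, 27, 25, 34, y), (1, 29, 11, 1, k), (1, 29, 11, 26, d), (1, 29, 11, 26, y), (1, 29, 11, 34, y), (1, 38, 20, 1, k), (1, 38, 20, 26, d), (1, 38, 20, 26, y), (1, 38, 20, 34, y), (1, 6, 15, 1, k), (1, 6, 15, 26, d), (1, 6, 15, 26, y), (1, 6, 15, 34, y), (28, 40, 23, 20, v), (28, 40, 23, 36, s)}
π[G, D]: project onto (G, D) (25 duplicate(s) eliminated) → {(1, 1), (20, 28), (26, 1), (34, 1), (36, 28)}

{(1, 1), (20, 28), (26, 1), (34, 1), (36, 28)}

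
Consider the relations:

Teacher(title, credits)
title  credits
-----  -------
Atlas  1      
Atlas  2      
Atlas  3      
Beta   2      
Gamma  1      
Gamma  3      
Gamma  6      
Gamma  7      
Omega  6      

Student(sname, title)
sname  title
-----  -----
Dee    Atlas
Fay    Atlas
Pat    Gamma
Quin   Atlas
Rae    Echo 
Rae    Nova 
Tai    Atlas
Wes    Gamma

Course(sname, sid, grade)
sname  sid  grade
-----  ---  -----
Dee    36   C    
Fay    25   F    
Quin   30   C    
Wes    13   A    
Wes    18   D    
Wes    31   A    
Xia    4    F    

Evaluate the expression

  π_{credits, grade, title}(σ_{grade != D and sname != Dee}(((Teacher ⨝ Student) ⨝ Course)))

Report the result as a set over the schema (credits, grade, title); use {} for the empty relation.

Teacher ⋈ Student (natural join on title): {(Atlas, 1, Dee), (Atlas, 1, Fay), (Atlas, 1, Quin), (Atlas, 1, Tai), (Atlas, 2, Dee), (Atlas, 2, Fay), (Atlas, 2, Quin), (Atlas, 2, Tai), (Atlas, 3, Dee), (Atlas, 3, Fay), (Atlas, 3, Quin), (Atlas, 3, Tai), (Gamma, 1, Pat), (Gamma, 1, Wes), (Gamma, 3, Pat), (Gamma, 3, Wes), (Gamma, 6, Pat), (Gamma, 6, Wes), (Gamma, 7, Pat), (Gamma, 7, Wes)}
(Teacher ⨝ Student) ⋈ Course (natural join on sname): {(Atlas, 1, Dee, 36, C), (Atlas, 1, Fay, 25, F), (Atlas, 1, Quin, 30, C), (Atlas, 2, Dee, 36, C), (Atlas, 2, Fay, 25, F), (Atlas, 2, Quin, 30, C), (Atlas, 3, Dee, 36, C), (Atlas, 3, Fay, 25, F), (Atlas, 3, Quin, 30, C), (Gamma, 1, Wes, 13, A), (Gamma, 1, Wes, 18, D), (Gamma, 1, Wes, 31, A), (Gamma, 3, Wes, 13, A), (Gamma, 3, Wes, 18, D), (Gamma, 3, Wes, 31, A), (Gamma, 6, Wes, 13, A), (Gamma, 6, Wes, 18, D), (Gamma, 6, Wes, 31, A), (Gamma, 7, Wes, 13, A), (Gamma, 7, Wes, 18, D), (Gamma, 7, Wes, 31, A)}
Apply σ_{grade != D and sname != Dee}; surviving tuples: {(Atlas, 1, Fay, 25, F), (Atlas, 1, Quin, 30, C), (Atlas, 2, Fay, 25, F), (Atlas, 2, Quin, 30, C), (Atlas, 3, Fay, 25, F), (Atlas, 3, Quin, 30, C), (Gamma, 1, Wes, 13, A), (Gamma, 1, Wes, 31, A), (Gamma, 3, Wes, 13, A), (Gamma, 3, Wes, 31, A), (Gamma, 6, Wes, 13, A), (Gamma, 6, Wes, 31, A), (Gamma, 7, Wes, 13, A), (Gamma, 7, Wes, 31, A)}
π_{credits, grade, title} gives {(1, A, Gamma), (1, C, Atlas), (1, F, Atlas), (2, C, Atlas), (2, F, Atlas), (3, A, Gamma), (3, C, Atlas), (3, F, Atlas), (6, A, Gamma), (7, A, Gamma)} (4 duplicate(s) eliminated).

{(1, A, Gamma), (1, C, Atlas), (1, F, Atlas), (2, C, Atlas), (2, F, Atlas), (3, A, Gamma), (3, C, Atlas), (3, F, Atlas), (6, A, Gamma), (7, A, Gamma)}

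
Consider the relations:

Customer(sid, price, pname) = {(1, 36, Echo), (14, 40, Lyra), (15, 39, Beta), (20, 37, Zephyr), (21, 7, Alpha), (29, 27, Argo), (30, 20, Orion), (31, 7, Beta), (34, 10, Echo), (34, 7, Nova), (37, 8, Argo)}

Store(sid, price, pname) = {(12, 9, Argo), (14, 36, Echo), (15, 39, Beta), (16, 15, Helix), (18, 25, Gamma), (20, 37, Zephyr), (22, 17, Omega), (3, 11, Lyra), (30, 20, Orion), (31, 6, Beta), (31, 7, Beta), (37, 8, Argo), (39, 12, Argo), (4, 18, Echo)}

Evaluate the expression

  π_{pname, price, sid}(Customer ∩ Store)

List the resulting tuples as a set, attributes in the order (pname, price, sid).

Intersection: {(1, 36, Echo), (14, 40, Lyra), (15, 39, Beta), (20, 37, Zephyr), (21, 7, Alpha), (29, 27, Argo), (30, 20, Orion), (31, 7, Beta), (34, 10, Echo), (34, 7, Nova), (37, 8, Argo)} with {(12, 9, Argo), (14, 36, Echo), (15, 39, Beta), (16, 15, Helix), (18, 25, Gamma), (20, 37, Zephyr), (22, 17, Omega), (3, 11, Lyra), (30, 20, Orion), (31, 6, Beta), (31, 7, Beta), (37, 8, Argo), (39, 12, Argo), (4, 18, Echo)} → {(15, 39, Beta), (20, 37, Zephyr), (30, 20, Orion), (31, 7, Beta), (37, 8, Argo)}
π_{pname, price, sid} gives {(Argo, 8, 37), (Beta, 39, 15), (Beta, 7, 31), (Orion, 20, 30), (Zephyr, 37, 20)}.

{(Argo, 8, 37), (Beta, 39, 15), (Beta, 7, 31), (Orion, 20, 30), (Zephyr, 37, 20)}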